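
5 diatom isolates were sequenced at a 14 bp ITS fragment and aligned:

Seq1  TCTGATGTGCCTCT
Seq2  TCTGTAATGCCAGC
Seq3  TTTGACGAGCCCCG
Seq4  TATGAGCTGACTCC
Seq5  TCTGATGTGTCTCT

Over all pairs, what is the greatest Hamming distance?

Pairwise Hamming distances:
  Seq1 vs Seq2: 6
  Seq1 vs Seq3: 5
  Seq1 vs Seq4: 5
  Seq1 vs Seq5: 1
  Seq2 vs Seq3: 8
  Seq2 vs Seq4: 7
  Seq2 vs Seq5: 7
  Seq3 vs Seq4: 7
  Seq3 vs Seq5: 6
  Seq4 vs Seq5: 5
The largest is 8, between Seq2 and Seq3.

8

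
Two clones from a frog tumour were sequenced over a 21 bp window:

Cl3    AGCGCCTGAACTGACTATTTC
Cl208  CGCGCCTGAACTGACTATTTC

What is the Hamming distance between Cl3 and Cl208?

A single mismatch occurs at site 1 (A→C).
That gives 1 mismatch out of 21 aligned sites, so the Hamming distance is 1.

1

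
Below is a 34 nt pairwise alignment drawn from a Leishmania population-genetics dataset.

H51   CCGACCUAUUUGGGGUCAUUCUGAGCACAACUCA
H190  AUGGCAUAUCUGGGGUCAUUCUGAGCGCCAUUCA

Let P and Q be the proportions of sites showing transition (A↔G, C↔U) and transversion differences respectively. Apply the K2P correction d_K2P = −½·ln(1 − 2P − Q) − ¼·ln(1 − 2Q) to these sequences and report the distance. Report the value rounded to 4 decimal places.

0.2895

The sequences differ at positions 1 (C/A, transversion), 2 (C/U, transition), 4 (A/G, transition), 6 (C/A, transversion), 10 (U/C, transition), 27 (A/G, transition), 29 (A/C, transversion), 31 (C/U, transition).
Of the 8 differences, 5 transitions and 3 transversions over 34 sites: P = 5/34 = 0.147059, Q = 3/34 = 0.088235.
d = −0.5·ln(0.617647) − 0.25·ln(0.823530) = −0.5·(-0.481838) − 0.25·(-0.194155) = 0.2895.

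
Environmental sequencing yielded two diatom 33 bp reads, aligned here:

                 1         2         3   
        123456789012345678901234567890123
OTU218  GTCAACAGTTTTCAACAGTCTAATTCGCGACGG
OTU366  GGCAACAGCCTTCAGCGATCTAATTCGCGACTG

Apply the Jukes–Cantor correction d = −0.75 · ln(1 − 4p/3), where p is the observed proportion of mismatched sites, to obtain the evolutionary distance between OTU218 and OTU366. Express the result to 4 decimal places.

0.2493

Differing sites — 2:T/G; 9:T/C; 10:T/C; 15:A/G; 17:A/G; 18:G/A; 32:G/T.
p = 7/33 = 0.212121.
d = −0.75 · ln(1 − (4/3)·0.212121) = −0.75 · ln(0.717172) = −0.75 · (-0.332440) = 0.2493.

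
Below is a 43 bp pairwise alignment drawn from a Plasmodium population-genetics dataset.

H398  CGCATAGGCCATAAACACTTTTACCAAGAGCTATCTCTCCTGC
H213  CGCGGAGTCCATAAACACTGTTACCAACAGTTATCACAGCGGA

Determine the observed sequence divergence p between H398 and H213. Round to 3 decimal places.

Differing sites — 4:A/G; 5:T/G; 8:G/T; 20:T/G; 28:G/C; 31:C/T; 36:T/A; 38:T/A; 39:C/G; 41:T/G; 43:C/A.
There are 11 differences over 43 sites, so p = 11/43 = 0.256.

0.256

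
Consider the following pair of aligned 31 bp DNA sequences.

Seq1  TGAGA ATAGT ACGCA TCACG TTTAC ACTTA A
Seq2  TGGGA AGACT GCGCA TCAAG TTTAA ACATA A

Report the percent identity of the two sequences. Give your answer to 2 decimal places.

Differing sites — 3:A/G; 7:T/G; 9:G/C; 11:A/G; 19:C/A; 25:C/A; 28:T/A.
24 of the 31 sites match, so the percent identity is 24/31 × 100 = 77.42%.

77.42%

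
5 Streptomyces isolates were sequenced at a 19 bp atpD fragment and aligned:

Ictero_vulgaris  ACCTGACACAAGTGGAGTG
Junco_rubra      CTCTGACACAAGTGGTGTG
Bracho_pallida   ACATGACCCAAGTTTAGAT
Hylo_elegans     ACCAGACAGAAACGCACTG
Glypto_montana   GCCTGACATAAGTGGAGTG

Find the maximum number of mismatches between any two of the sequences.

Pairwise Hamming distances:
  Ictero_vulgaris vs Junco_rubra: 3
  Ictero_vulgaris vs Bracho_pallida: 6
  Ictero_vulgaris vs Hylo_elegans: 6
  Ictero_vulgaris vs Glypto_montana: 2
  Junco_rubra vs Bracho_pallida: 9
  Junco_rubra vs Hylo_elegans: 9
  Junco_rubra vs Glypto_montana: 4
  Bracho_pallida vs Hylo_elegans: 11
  Bracho_pallida vs Glypto_montana: 8
  Hylo_elegans vs Glypto_montana: 7
The largest is 11, between Bracho_pallida and Hylo_elegans.

11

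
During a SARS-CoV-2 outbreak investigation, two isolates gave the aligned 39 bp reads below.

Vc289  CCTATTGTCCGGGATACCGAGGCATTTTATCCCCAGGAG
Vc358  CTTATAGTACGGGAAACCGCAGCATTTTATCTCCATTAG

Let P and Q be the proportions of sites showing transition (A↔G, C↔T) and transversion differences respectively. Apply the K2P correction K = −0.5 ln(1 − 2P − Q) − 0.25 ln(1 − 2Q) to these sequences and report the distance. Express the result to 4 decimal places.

0.2758

The sequences differ at positions 2 (C/T, transition), 6 (T/A, transversion), 9 (C/A, transversion), 15 (T/A, transversion), 20 (A/C, transversion), 21 (G/A, transition), 32 (C/T, transition), 36 (G/T, transversion), 37 (G/T, transversion).
Of the 9 differences, 3 transitions and 6 transversions over 39 sites: P = 3/39 = 0.076923, Q = 6/39 = 0.153846.
d = −0.5·ln(0.692308) − 0.25·ln(0.692308) = −0.5·(-0.367724) − 0.25·(-0.367724) = 0.2758.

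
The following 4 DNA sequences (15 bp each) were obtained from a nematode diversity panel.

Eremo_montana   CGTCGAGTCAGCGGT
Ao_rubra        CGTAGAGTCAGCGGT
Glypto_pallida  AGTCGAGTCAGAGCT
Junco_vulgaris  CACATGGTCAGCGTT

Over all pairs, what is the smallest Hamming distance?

Pairwise Hamming distances:
  Eremo_montana vs Ao_rubra: 1
  Eremo_montana vs Glypto_pallida: 3
  Eremo_montana vs Junco_vulgaris: 6
  Ao_rubra vs Glypto_pallida: 4
  Ao_rubra vs Junco_vulgaris: 5
  Glypto_pallida vs Junco_vulgaris: 8
The smallest is 1, between Eremo_montana and Ao_rubra.

1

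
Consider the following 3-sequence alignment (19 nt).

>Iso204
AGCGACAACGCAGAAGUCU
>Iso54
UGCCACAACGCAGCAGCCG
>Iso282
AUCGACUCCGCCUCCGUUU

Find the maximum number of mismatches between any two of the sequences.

Pairwise Hamming distances:
  Iso204 vs Iso54: 5
  Iso204 vs Iso282: 8
  Iso54 vs Iso282: 11
The largest is 11, between Iso54 and Iso282.

11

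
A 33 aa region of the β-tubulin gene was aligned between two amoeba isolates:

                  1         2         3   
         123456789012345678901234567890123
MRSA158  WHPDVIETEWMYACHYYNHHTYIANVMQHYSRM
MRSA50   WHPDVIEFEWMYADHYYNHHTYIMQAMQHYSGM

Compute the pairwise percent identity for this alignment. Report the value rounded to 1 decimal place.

81.8%

Mismatches occur at site 8 (T↔F), site 14 (C↔D), site 24 (A↔M), site 25 (N↔Q), site 26 (V↔A), site 32 (R↔G).
27 of the 33 sites match, so the percent identity is 27/33 × 100 = 81.8%.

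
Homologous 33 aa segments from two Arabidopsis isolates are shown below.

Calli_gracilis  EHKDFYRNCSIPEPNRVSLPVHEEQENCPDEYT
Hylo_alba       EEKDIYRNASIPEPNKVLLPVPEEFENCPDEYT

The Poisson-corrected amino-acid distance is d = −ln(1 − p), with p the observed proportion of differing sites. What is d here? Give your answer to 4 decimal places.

0.2384

The sequences differ at positions 2 (H/E), 5 (F/I), 9 (C/A), 16 (R/K), 18 (S/L), 22 (H/P), 25 (Q/F).
p = 7/33 = 0.212121.
d = −ln(1 − 0.212121) = −ln(0.787879) = 0.2384.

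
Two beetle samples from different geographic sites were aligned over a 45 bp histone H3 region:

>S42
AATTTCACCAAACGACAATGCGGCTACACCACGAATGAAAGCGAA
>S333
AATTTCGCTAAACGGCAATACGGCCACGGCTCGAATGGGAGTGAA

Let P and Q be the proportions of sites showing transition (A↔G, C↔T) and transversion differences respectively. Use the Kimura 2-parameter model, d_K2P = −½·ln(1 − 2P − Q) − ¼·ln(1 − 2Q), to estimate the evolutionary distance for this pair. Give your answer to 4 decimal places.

0.3172

Differing sites — 7:A/G (Ti); 9:C/T (Ti); 15:A/G (Ti); 20:G/A (Ti); 25:T/C (Ti); 28:A/G (Ti); 29:C/G (Tv); 31:A/T (Tv); 38:A/G (Ti); 39:A/G (Ti); 42:C/T (Ti).
Of the 11 differences, 9 transitions and 2 transversions over 45 sites: P = 9/45 = 0.200000, Q = 2/45 = 0.044444.
d = −0.5·ln(0.555556) − 0.25·ln(0.911112) = −0.5·(-0.587786) − 0.25·(-0.093089) = 0.3172.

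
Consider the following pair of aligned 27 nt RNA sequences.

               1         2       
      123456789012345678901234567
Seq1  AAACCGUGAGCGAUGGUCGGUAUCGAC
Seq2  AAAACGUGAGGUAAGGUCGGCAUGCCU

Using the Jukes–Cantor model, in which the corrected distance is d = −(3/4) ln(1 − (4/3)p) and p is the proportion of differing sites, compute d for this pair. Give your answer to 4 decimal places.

0.4408

Differing sites — 4:C/A; 11:C/G; 12:G/U; 14:U/A; 21:U/C; 24:C/G; 25:G/C; 26:A/C; 27:C/U.
p = 9/27 = 0.333333.
d = −0.75 · ln(1 − (4/3)·0.333333) = −0.75 · ln(0.555556) = −0.75 · (-0.587786) = 0.4408.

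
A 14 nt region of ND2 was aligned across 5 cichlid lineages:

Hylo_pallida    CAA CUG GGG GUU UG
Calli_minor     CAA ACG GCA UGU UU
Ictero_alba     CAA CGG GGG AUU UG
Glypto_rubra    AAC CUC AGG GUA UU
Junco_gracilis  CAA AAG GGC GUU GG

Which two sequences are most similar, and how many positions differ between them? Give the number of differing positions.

Pairwise Hamming distances:
  Hylo_pallida vs Calli_minor: 7
  Hylo_pallida vs Ictero_alba: 2
  Hylo_pallida vs Glypto_rubra: 6
  Hylo_pallida vs Junco_gracilis: 4
  Calli_minor vs Ictero_alba: 7
  Calli_minor vs Glypto_rubra: 11
  Calli_minor vs Junco_gracilis: 7
  Ictero_alba vs Glypto_rubra: 8
  Ictero_alba vs Junco_gracilis: 5
  Glypto_rubra vs Junco_gracilis: 10
The smallest is 2, between Hylo_pallida and Ictero_alba.

2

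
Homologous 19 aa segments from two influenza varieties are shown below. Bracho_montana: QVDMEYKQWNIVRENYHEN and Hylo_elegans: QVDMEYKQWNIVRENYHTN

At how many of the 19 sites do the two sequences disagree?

Differing sites — 18:E/T.
That gives 1 mismatch out of 19 aligned sites, so the Hamming distance is 1.

1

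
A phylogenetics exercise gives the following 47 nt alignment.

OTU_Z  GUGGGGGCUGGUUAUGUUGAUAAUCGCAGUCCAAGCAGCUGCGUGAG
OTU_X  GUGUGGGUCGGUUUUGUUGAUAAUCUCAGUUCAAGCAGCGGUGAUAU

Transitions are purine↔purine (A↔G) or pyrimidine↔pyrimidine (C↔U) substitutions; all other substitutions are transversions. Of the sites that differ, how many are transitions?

4

The sequences differ at positions 4 (G/U, transversion), 8 (C/U, transition), 9 (U/C, transition), 14 (A/U, transversion), 26 (G/U, transversion), 31 (C/U, transition), 40 (U/G, transversion), 42 (C/U, transition), 44 (U/A, transversion), 45 (G/U, transversion), 47 (G/U, transversion).
Of the 11 differences, 4 transitions and 7 transversions, so the answer is 4.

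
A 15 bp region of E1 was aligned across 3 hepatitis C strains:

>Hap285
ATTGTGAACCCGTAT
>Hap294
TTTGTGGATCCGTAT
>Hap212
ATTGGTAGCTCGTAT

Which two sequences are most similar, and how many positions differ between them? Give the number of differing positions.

Pairwise Hamming distances:
  Hap285 vs Hap294: 3
  Hap285 vs Hap212: 4
  Hap294 vs Hap212: 7
The smallest is 3, between Hap285 and Hap294.

3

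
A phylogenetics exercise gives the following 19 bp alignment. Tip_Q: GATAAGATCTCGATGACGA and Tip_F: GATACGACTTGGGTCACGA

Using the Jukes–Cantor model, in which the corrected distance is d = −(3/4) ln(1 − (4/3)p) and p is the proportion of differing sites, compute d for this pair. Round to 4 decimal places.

0.4099

The sequences differ at positions 5 (A/C), 8 (T/C), 9 (C/T), 11 (C/G), 13 (A/G), 15 (G/C).
p = 6/19 = 0.315789.
d = −0.75 · ln(1 − (4/3)·0.315789) = −0.75 · ln(0.578948) = −0.75 · (-0.546543) = 0.4099.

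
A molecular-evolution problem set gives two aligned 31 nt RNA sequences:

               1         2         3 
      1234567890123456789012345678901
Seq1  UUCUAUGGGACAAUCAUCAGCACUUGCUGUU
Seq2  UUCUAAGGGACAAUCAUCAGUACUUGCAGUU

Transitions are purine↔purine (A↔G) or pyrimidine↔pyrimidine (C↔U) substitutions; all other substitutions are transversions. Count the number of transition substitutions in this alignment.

The sequences differ at positions 6 (U/A, transversion), 21 (C/U, transition), 28 (U/A, transversion).
Of the 3 differences, 1 transition and 2 transversions, so the answer is 1.

1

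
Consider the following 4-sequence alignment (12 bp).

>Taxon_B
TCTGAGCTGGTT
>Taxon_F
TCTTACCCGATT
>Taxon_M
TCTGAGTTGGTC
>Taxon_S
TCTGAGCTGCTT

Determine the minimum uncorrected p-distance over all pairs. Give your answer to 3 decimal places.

Pairwise Hamming distances:
  Taxon_B vs Taxon_F: 4
  Taxon_B vs Taxon_M: 2
  Taxon_B vs Taxon_S: 1
  Taxon_F vs Taxon_M: 6
  Taxon_F vs Taxon_S: 4
  Taxon_M vs Taxon_S: 3
The smallest is 1 mismatch, between Taxon_B and Taxon_S; p = 1/12 = 0.083.

0.083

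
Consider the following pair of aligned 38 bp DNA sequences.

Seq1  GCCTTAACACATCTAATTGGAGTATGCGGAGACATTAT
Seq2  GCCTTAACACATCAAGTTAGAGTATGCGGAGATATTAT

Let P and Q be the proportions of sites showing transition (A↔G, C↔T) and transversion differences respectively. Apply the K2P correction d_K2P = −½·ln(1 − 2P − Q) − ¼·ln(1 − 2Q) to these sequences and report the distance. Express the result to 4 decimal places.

Differing sites — 14:T/A (Tv); 16:A/G (Ti); 19:G/A (Ti); 33:C/T (Ti).
Of the 4 differences, 3 transitions and 1 transversion over 38 sites: P = 3/38 = 0.078947, Q = 1/38 = 0.026316.
d = −0.5·ln(0.815790) − 0.25·ln(0.947368) = −0.5·(-0.203598) − 0.25·(-0.054068) = 0.1153.

0.1153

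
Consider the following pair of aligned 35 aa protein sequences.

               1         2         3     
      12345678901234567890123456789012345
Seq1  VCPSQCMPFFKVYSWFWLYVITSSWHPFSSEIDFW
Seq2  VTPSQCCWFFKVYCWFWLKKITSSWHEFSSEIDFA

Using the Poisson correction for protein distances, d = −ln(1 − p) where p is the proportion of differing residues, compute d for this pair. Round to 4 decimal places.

The sequences differ at positions 2 (C/T), 7 (M/C), 8 (P/W), 14 (S/C), 19 (Y/K), 20 (V/K), 27 (P/E), 35 (W/A).
p = 8/35 = 0.228571.
d = −ln(1 − 0.228571) = −ln(0.771429) = 0.2595.

0.2595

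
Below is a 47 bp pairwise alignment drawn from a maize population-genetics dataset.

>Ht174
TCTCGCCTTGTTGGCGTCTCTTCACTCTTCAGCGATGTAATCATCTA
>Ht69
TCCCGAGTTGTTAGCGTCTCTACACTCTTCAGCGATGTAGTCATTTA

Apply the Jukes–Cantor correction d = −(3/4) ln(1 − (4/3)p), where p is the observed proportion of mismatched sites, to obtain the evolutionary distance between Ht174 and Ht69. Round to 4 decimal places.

The sequences differ at positions 3 (T/C), 6 (C/A), 7 (C/G), 13 (G/A), 22 (T/A), 40 (A/G), 45 (C/T).
p = 7/47 = 0.148936.
d = −0.75 · ln(1 − (4/3)·0.148936) = −0.75 · ln(0.801419) = −0.75 · (-0.221371) = 0.1660.

0.1660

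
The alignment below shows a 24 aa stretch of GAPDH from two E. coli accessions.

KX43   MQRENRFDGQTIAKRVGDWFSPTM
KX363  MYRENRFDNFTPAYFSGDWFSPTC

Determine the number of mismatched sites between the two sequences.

The sequences differ at positions 2 (Q/Y), 9 (G/N), 10 (Q/F), 12 (I/P), 14 (K/Y), 15 (R/F), 16 (V/S), 24 (M/C).
That gives 8 mismatches out of 24 aligned sites, so the Hamming distance is 8.

8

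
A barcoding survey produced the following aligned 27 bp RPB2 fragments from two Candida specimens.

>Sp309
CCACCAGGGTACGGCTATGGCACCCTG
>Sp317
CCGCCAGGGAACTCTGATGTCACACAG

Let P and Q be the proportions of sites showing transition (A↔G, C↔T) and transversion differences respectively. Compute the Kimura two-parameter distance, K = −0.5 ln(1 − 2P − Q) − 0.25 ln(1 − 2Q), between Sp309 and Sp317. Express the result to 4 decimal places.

Differing sites — 3:A/G (Ti); 10:T/A (Tv); 13:G/T (Tv); 14:G/C (Tv); 15:C/T (Ti); 16:T/G (Tv); 20:G/T (Tv); 24:C/A (Tv); 26:T/A (Tv).
Of the 9 differences, 2 transitions and 7 transversions over 27 sites: P = 2/27 = 0.074074, Q = 7/27 = 0.259259.
d = −0.5·ln(0.592593) − 0.25·ln(0.481482) = −0.5·(-0.523247) − 0.25·(-0.730886) = 0.4443.

0.4443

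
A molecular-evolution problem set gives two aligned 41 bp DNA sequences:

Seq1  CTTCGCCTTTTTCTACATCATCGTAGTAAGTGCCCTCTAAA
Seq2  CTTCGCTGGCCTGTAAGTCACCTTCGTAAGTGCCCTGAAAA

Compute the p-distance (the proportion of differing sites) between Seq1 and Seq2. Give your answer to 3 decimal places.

Differing sites — 7:C/T; 8:T/G; 9:T/G; 10:T/C; 11:T/C; 13:C/G; 16:C/A; 17:A/G; 21:T/C; 23:G/T; 25:A/C; 37:C/G; 38:T/A.
There are 13 differences over 41 sites, so p = 13/41 = 0.317.

0.317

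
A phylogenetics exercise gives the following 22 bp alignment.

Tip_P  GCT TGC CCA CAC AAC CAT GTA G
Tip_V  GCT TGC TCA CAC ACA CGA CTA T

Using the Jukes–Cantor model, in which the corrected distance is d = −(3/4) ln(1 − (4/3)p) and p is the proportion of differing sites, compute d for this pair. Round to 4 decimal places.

Differing sites — 7:C/T; 14:A/C; 15:C/A; 17:A/G; 18:T/A; 19:G/C; 22:G/T.
p = 7/22 = 0.318182.
d = −0.75 · ln(1 − (4/3)·0.318182) = −0.75 · ln(0.575757) = −0.75 · (-0.552070) = 0.4141.

0.4141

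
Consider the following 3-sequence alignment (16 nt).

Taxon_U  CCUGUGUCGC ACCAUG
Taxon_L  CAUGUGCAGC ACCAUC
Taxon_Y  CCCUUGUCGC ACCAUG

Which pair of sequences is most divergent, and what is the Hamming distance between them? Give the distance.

Pairwise Hamming distances:
  Taxon_U vs Taxon_L: 4
  Taxon_U vs Taxon_Y: 2
  Taxon_L vs Taxon_Y: 6
The largest is 6, between Taxon_L and Taxon_Y.

6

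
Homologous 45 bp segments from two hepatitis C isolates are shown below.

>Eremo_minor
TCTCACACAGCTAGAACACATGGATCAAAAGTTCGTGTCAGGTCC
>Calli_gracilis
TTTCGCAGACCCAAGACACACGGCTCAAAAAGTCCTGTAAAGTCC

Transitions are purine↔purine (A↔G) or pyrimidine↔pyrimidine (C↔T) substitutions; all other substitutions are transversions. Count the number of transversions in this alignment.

Differing sites — 2:C/T (Ti); 5:A/G (Ti); 8:C/G (Tv); 10:G/C (Tv); 12:T/C (Ti); 14:G/A (Ti); 15:A/G (Ti); 21:T/C (Ti); 24:A/C (Tv); 31:G/A (Ti); 32:T/G (Tv); 35:G/C (Tv); 39:C/A (Tv); 41:G/A (Ti).
Of the 14 differences, 8 transitions and 6 transversions, so the answer is 6.

6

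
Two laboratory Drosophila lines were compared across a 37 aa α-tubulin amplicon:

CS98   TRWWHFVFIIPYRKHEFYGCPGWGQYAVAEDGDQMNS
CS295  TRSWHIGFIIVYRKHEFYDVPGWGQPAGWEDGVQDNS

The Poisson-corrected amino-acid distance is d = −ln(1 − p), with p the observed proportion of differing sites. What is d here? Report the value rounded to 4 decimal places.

Differing sites — 3:W/S; 6:F/I; 7:V/G; 11:P/V; 19:G/D; 20:C/V; 26:Y/P; 28:V/G; 29:A/W; 33:D/V; 35:M/D.
p = 11/37 = 0.297297.
d = −ln(1 − 0.297297) = −ln(0.702703) = 0.3528.

0.3528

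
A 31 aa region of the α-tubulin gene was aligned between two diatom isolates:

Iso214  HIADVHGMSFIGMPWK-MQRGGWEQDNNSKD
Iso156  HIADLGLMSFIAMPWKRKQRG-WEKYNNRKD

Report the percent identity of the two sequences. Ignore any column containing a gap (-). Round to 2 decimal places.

72.41%

Excluding the 2 gap columns leaves 29 comparable sites.
The sequences differ at positions 5 (V/L), 6 (H/G), 7 (G/L), 12 (G/A), 18 (M/K), 25 (Q/K), 26 (D/Y), 29 (S/R).
21 of the 29 comparable sites match, so the percent identity is 21/29 × 100 = 72.41%.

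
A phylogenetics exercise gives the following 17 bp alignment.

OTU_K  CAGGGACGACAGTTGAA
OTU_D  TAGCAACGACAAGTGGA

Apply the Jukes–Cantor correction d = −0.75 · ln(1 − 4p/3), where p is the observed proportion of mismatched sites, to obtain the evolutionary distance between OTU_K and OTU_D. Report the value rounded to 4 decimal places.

0.4770

Mismatches occur at site 1 (C→T), site 4 (G→C), site 5 (G→A), site 12 (G→A), site 13 (T→G), site 16 (A→G).
p = 6/17 = 0.352941.
d = −0.75 · ln(1 − (4/3)·0.352941) = −0.75 · ln(0.529412) = −0.75 · (-0.635988) = 0.4770.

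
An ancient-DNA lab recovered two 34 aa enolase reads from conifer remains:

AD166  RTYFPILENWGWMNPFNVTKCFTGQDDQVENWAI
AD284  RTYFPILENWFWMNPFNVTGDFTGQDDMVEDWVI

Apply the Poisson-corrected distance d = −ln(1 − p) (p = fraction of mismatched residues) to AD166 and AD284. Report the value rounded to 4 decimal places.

The sequences differ at positions 11 (G/F), 20 (K/G), 21 (C/D), 28 (Q/M), 31 (N/D), 33 (A/V).
p = 6/34 = 0.176471.
d = −ln(1 − 0.176471) = −ln(0.823529) = 0.1942.

0.1942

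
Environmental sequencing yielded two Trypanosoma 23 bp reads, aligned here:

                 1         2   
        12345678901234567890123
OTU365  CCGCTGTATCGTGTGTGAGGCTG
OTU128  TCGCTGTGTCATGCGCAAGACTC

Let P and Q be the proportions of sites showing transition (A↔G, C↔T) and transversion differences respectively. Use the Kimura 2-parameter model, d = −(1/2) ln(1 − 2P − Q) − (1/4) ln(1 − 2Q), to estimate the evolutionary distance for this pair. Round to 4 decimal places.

The sequences differ at positions 1 (C/T, transition), 8 (A/G, transition), 11 (G/A, transition), 14 (T/C, transition), 16 (T/C, transition), 17 (G/A, transition), 20 (G/A, transition), 23 (G/C, transversion).
Of the 8 differences, 7 transitions and 1 transversion over 23 sites: P = 7/23 = 0.304348, Q = 1/23 = 0.043478.
d = −0.5·ln(0.347826) − 0.25·ln(0.913044) = −0.5·(-1.056053) − 0.25·(-0.090971) = 0.5508.

0.5508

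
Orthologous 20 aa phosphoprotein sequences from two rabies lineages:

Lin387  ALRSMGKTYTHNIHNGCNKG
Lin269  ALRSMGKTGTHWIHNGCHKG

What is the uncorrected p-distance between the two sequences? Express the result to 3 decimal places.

0.150

Differing sites — 9:Y/G; 12:N/W; 18:N/H.
There are 3 differences over 20 sites, so p = 3/20 = 0.150.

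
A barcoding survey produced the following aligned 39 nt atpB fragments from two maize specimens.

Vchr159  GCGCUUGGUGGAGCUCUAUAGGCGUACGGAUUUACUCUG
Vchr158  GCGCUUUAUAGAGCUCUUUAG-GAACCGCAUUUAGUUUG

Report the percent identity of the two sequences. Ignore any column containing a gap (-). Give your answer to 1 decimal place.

Excluding the 1 gap column leaves 38 comparable sites.
The sequences differ at positions 7 (G/U), 8 (G/A), 10 (G/A), 18 (A/U), 23 (C/G), 24 (G/A), 25 (U/A), 26 (A/C), 29 (G/C), 35 (C/G), 37 (C/U).
27 of the 38 comparable sites match, so the percent identity is 27/38 × 100 = 71.1%.

71.1%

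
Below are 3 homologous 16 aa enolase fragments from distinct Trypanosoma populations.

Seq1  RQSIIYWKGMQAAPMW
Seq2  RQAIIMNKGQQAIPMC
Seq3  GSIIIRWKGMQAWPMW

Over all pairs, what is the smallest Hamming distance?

5

Pairwise Hamming distances:
  Seq1 vs Seq2: 6
  Seq1 vs Seq3: 5
  Seq2 vs Seq3: 8
The smallest is 5, between Seq1 and Seq3.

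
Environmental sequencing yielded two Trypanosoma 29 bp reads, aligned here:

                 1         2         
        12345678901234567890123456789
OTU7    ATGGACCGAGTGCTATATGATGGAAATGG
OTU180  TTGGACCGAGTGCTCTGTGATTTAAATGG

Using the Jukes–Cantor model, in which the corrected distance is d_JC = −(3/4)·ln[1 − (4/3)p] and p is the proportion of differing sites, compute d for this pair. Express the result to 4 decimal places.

0.1959

Mismatches occur at site 1 (A→T), site 15 (A→C), site 17 (A→G), site 22 (G→T), site 23 (G→T).
p = 5/29 = 0.172414.
d = −0.75 · ln(1 − (4/3)·0.172414) = −0.75 · ln(0.770115) = −0.75 · (-0.261215) = 0.1959.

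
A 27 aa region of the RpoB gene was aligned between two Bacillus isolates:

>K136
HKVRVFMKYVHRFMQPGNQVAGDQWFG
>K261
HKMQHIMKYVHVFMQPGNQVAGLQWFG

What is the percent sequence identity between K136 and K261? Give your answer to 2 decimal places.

Mismatches occur at site 3 (V→M), site 4 (R→Q), site 5 (V→H), site 6 (F→I), site 12 (R→V), site 23 (D→L).
21 of the 27 sites match, so the percent identity is 21/27 × 100 = 77.78%.

77.78%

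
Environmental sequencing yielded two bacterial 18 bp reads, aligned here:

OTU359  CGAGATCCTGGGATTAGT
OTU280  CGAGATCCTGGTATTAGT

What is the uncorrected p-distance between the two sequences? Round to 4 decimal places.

0.0556

The sequences differ at position 12 (G/T).
There are 1 differences over 18 sites, so p = 1/18 = 0.0556.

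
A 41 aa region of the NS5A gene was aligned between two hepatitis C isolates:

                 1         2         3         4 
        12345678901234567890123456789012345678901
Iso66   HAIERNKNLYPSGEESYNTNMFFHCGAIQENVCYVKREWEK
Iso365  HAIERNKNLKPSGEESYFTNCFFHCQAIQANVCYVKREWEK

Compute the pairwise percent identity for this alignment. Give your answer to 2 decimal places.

87.80%

Mismatches occur at site 10 (Y→K), site 18 (N→F), site 21 (M→C), site 26 (G→Q), site 30 (E→A).
36 of the 41 sites match, so the percent identity is 36/41 × 100 = 87.80%.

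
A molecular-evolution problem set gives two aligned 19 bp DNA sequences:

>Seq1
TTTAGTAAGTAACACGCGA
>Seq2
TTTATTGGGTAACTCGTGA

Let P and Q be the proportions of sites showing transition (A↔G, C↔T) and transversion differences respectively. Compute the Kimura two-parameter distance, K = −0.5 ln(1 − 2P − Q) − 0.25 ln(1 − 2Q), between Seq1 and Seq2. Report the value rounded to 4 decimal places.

0.3324

Differing sites — 5:G/T (Tv); 7:A/G (Ti); 8:A/G (Ti); 14:A/T (Tv); 17:C/T (Ti).
Of the 5 differences, 3 transitions and 2 transversions over 19 sites: P = 3/19 = 0.157895, Q = 2/19 = 0.105263.
d = −0.5·ln(0.578947) − 0.25·ln(0.789474) = −0.5·(-0.546544) − 0.25·(-0.236388) = 0.3324.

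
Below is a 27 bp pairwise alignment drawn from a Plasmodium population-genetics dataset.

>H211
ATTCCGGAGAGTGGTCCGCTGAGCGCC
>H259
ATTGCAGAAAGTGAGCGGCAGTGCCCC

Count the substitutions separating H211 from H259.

9

Differing sites — 4:C/G; 6:G/A; 9:G/A; 14:G/A; 15:T/G; 17:C/G; 20:T/A; 22:A/T; 25:G/C.
That gives 9 mismatches out of 27 aligned sites, so the Hamming distance is 9.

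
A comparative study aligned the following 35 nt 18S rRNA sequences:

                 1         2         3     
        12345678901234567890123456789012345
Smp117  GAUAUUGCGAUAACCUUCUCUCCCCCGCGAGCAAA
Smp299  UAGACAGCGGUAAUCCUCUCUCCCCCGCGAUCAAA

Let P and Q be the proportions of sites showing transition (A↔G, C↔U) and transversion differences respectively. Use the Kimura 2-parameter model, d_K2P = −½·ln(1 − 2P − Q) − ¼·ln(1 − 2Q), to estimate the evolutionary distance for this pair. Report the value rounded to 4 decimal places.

0.2748

Mismatches occur at site 1 (G/U, transversion), site 3 (U/G, transversion), site 5 (U/C, transition), site 6 (U/A, transversion), site 10 (A/G, transition), site 14 (C/U, transition), site 16 (U/C, transition), site 31 (G/U, transversion).
Of the 8 differences, 4 transitions and 4 transversions over 35 sites: P = 4/35 = 0.114286, Q = 4/35 = 0.114286.
d = −0.5·ln(0.657142) − 0.25·ln(0.771428) = −0.5·(-0.419855) − 0.25·(-0.259512) = 0.2748.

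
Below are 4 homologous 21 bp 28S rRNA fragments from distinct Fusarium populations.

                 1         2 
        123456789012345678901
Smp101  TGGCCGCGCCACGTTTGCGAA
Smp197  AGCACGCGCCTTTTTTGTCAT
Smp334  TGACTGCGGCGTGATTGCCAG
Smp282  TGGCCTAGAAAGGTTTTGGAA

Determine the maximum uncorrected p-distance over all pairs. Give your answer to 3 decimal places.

0.667

Pairwise Hamming distances:
  Smp101 vs Smp197: 9
  Smp101 vs Smp334: 8
  Smp101 vs Smp282: 7
  Smp197 vs Smp334: 10
  Smp197 vs Smp282: 14
  Smp334 vs Smp282: 13
The largest is 14 mismatches, between Smp197 and Smp282; p = 14/21 = 0.667.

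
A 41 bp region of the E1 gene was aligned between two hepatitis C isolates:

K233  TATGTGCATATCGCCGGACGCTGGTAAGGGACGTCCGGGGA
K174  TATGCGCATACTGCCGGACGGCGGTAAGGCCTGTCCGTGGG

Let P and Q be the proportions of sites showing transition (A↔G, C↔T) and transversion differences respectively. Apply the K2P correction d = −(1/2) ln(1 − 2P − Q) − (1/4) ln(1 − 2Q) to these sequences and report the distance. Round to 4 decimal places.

0.3016

The sequences differ at positions 5 (T/C, transition), 11 (T/C, transition), 12 (C/T, transition), 21 (C/G, transversion), 22 (T/C, transition), 30 (G/C, transversion), 31 (A/C, transversion), 32 (C/T, transition), 38 (G/T, transversion), 41 (A/G, transition).
Of the 10 differences, 6 transitions and 4 transversions over 41 sites: P = 6/41 = 0.146341, Q = 4/41 = 0.097561.
d = −0.5·ln(0.609757) − 0.25·ln(0.804878) = −0.5·(-0.494695) − 0.25·(-0.217065) = 0.3016.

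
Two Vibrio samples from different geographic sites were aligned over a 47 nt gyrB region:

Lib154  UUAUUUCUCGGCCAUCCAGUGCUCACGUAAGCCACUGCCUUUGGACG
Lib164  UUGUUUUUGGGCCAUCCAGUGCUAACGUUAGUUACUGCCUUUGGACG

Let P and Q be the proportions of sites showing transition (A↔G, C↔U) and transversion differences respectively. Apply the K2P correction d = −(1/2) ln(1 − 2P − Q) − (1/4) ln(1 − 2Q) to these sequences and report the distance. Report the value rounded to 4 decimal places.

Mismatches occur at site 3 (A↔G, transition), site 7 (C↔U, transition), site 9 (C↔G, transversion), site 24 (C↔A, transversion), site 29 (A↔U, transversion), site 32 (C↔U, transition), site 33 (C↔U, transition).
Of the 7 differences, 4 transitions and 3 transversions over 47 sites: P = 4/47 = 0.085106, Q = 3/47 = 0.063830.
d = −0.5·ln(0.765958) − 0.25·ln(0.872340) = −0.5·(-0.266628) − 0.25·(-0.136576) = 0.1675.

0.1675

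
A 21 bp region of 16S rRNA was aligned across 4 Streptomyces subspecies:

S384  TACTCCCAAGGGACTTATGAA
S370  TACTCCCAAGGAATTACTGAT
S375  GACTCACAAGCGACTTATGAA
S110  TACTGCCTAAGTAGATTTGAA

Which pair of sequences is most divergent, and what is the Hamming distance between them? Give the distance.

10

Pairwise Hamming distances:
  S384 vs S370: 5
  S384 vs S375: 3
  S384 vs S110: 7
  S370 vs S375: 8
  S370 vs S110: 9
  S375 vs S110: 10
The largest is 10, between S375 and S110.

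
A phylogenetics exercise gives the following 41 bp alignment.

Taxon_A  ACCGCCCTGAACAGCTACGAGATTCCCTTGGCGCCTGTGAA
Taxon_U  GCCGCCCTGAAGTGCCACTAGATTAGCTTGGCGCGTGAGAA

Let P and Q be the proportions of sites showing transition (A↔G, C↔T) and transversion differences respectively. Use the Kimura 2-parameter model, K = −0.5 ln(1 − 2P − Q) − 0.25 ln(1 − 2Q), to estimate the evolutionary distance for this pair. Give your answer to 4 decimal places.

Mismatches occur at site 1 (A↔G, transition), site 12 (C↔G, transversion), site 13 (A↔T, transversion), site 16 (T↔C, transition), site 19 (G↔T, transversion), site 25 (C↔A, transversion), site 26 (C↔G, transversion), site 35 (C↔G, transversion), site 38 (T↔A, transversion).
Of the 9 differences, 2 transitions and 7 transversions over 41 sites: P = 2/41 = 0.048780, Q = 7/41 = 0.170732.
d = −0.5·ln(0.731708) − 0.25·ln(0.658536) = −0.5·(-0.312374) − 0.25·(-0.417736) = 0.2606.

0.2606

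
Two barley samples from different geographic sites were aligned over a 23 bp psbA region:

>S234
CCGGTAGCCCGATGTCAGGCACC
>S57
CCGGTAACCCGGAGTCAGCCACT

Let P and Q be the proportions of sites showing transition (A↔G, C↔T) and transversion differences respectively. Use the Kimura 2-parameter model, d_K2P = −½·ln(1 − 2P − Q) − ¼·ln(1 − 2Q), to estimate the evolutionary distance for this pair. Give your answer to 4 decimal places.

0.2615

The sequences differ at positions 7 (G/A, transition), 12 (A/G, transition), 13 (T/A, transversion), 19 (G/C, transversion), 23 (C/T, transition).
Of the 5 differences, 3 transitions and 2 transversions over 23 sites: P = 3/23 = 0.130435, Q = 2/23 = 0.086957.
d = −0.5·ln(0.652173) − 0.25·ln(0.826086) = −0.5·(-0.427445) − 0.25·(-0.191056) = 0.2615.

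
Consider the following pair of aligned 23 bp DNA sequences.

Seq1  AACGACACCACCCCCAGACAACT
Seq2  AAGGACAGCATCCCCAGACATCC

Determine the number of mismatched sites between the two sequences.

5

Differing sites — 3:C/G; 8:C/G; 11:C/T; 21:A/T; 23:T/C.
That gives 5 mismatches out of 23 aligned sites, so the Hamming distance is 5.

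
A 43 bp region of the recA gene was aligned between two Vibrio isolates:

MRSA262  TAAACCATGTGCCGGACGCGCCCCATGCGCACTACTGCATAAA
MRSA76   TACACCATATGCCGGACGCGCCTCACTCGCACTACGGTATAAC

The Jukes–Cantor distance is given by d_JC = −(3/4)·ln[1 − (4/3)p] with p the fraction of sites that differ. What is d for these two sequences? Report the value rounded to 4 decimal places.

0.2138

Differing sites — 3:A/C; 9:G/A; 23:C/T; 26:T/C; 27:G/T; 36:T/G; 38:C/T; 43:A/C.
p = 8/43 = 0.186047.
d = −0.75 · ln(1 − (4/3)·0.186047) = −0.75 · ln(0.751937) = −0.75 · (-0.285103) = 0.2138.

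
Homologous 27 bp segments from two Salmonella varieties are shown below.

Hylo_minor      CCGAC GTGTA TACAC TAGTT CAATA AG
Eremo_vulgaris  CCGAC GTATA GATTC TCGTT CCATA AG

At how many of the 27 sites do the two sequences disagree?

6

Differing sites — 8:G/A; 11:T/G; 13:C/T; 14:A/T; 17:A/C; 22:A/C.
That gives 6 mismatches out of 27 aligned sites, so the Hamming distance is 6.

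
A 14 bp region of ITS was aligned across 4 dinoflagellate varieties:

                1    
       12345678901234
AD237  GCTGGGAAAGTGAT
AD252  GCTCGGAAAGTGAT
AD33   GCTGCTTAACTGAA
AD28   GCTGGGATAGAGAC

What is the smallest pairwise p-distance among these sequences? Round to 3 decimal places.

Pairwise Hamming distances:
  AD237 vs AD252: 1
  AD237 vs AD33: 5
  AD237 vs AD28: 3
  AD252 vs AD33: 6
  AD252 vs AD28: 4
  AD33 vs AD28: 7
The smallest is 1 mismatch, between AD237 and AD252; p = 1/14 = 0.071.

0.071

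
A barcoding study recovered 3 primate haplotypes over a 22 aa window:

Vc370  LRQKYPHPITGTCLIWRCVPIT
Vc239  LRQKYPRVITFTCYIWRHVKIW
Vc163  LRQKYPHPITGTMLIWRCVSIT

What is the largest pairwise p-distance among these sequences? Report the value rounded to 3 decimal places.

0.364

Pairwise Hamming distances:
  Vc370 vs Vc239: 7
  Vc370 vs Vc163: 2
  Vc239 vs Vc163: 8
The largest is 8 mismatches, between Vc239 and Vc163; p = 8/22 = 0.364.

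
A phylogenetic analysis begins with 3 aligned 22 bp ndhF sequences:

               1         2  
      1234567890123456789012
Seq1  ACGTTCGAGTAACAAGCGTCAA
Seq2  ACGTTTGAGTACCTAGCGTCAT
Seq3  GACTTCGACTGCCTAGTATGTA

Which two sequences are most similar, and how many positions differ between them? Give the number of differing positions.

Pairwise Hamming distances:
  Seq1 vs Seq2: 4
  Seq1 vs Seq3: 11
  Seq2 vs Seq3: 11
The smallest is 4, between Seq1 and Seq2.

4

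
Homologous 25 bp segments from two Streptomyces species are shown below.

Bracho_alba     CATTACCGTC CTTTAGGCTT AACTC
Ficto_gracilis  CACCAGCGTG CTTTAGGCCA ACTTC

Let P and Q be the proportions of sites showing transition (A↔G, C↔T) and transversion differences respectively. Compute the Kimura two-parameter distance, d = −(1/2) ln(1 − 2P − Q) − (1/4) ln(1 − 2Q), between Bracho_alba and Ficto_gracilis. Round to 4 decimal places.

0.4234

Differing sites — 3:T/C (Ti); 4:T/C (Ti); 6:C/G (Tv); 10:C/G (Tv); 19:T/C (Ti); 20:T/A (Tv); 22:A/C (Tv); 23:C/T (Ti).
Of the 8 differences, 4 transitions and 4 transversions over 25 sites: P = 4/25 = 0.160000, Q = 4/25 = 0.160000.
d = −0.5·ln(0.520000) − 0.25·ln(0.680000) = −0.5·(-0.653926) − 0.25·(-0.385662) = 0.4234.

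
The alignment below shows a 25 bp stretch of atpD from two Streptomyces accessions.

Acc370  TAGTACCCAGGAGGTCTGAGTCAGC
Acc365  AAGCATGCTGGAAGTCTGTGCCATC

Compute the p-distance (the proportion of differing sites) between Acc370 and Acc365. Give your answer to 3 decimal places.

The sequences differ at positions 1 (T/A), 4 (T/C), 6 (C/T), 7 (C/G), 9 (A/T), 13 (G/A), 19 (A/T), 21 (T/C), 24 (G/T).
There are 9 differences over 25 sites, so p = 9/25 = 0.360.

0.360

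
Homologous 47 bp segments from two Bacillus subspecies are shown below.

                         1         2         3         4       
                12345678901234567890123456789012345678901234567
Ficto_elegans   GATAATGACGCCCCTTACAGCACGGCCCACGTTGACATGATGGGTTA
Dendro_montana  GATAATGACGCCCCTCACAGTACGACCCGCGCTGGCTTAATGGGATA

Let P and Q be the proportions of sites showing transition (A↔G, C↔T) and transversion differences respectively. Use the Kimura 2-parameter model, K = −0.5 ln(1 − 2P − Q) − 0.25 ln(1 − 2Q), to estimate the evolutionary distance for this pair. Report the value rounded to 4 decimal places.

0.2303

Mismatches occur at site 16 (T/C, transition), site 21 (C/T, transition), site 25 (G/A, transition), site 29 (A/G, transition), site 32 (T/C, transition), site 35 (A/G, transition), site 37 (A/T, transversion), site 39 (G/A, transition), site 45 (T/A, transversion).
Of the 9 differences, 7 transitions and 2 transversions over 47 sites: P = 7/47 = 0.148936, Q = 2/47 = 0.042553.
d = −0.5·ln(0.659575) − 0.25·ln(0.914894) = −0.5·(-0.416160) − 0.25·(-0.088947) = 0.2303.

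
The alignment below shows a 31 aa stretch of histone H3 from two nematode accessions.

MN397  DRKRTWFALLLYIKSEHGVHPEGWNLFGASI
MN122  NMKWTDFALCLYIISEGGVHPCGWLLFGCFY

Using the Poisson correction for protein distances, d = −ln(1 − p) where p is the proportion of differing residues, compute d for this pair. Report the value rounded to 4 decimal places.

0.4895

Mismatches occur at site 1 (D→N), site 2 (R→M), site 4 (R→W), site 6 (W→D), site 10 (L→C), site 14 (K→I), site 17 (H→G), site 22 (E→C), site 25 (N→L), site 29 (A→C), site 30 (S→F), site 31 (I→Y).
p = 12/31 = 0.387097.
d = −ln(1 − 0.387097) = −ln(0.612903) = 0.4895.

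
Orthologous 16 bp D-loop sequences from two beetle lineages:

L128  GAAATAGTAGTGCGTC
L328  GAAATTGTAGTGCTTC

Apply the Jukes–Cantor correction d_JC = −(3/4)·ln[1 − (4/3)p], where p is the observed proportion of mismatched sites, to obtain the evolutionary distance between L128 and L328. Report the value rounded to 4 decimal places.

Mismatches occur at site 6 (A↔T), site 14 (G↔T).
p = 2/16 = 0.125000.
d = −0.75 · ln(1 − (4/3)·0.125000) = −0.75 · ln(0.833333) = −0.75 · (-0.182322) = 0.1367.

0.1367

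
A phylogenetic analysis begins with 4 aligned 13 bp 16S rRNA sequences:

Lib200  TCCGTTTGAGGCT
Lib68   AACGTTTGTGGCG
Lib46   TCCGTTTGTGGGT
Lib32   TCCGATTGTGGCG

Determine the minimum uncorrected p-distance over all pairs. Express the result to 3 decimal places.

0.154

Pairwise Hamming distances:
  Lib200 vs Lib68: 4
  Lib200 vs Lib46: 2
  Lib200 vs Lib32: 3
  Lib68 vs Lib46: 4
  Lib68 vs Lib32: 3
  Lib46 vs Lib32: 3
The smallest is 2 mismatches, between Lib200 and Lib46; p = 2/13 = 0.154.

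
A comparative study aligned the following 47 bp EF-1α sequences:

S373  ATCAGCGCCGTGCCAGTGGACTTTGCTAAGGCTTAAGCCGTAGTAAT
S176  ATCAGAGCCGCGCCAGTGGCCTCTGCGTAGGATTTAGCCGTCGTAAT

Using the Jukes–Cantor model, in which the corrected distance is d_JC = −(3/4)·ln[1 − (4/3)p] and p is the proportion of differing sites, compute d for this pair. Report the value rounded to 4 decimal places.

0.2211

The sequences differ at positions 6 (C/A), 11 (T/C), 20 (A/C), 23 (T/C), 27 (T/G), 28 (A/T), 32 (C/A), 35 (A/T), 42 (A/C).
p = 9/47 = 0.191489.
d = −0.75 · ln(1 − (4/3)·0.191489) = −0.75 · ln(0.744681) = −0.75 · (-0.294799) = 0.2211.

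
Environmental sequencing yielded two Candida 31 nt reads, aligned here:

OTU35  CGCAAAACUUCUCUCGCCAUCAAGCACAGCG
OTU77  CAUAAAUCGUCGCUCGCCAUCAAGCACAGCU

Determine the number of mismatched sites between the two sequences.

The sequences differ at positions 2 (G/A), 3 (C/U), 7 (A/U), 9 (U/G), 12 (U/G), 31 (G/U).
That gives 6 mismatches out of 31 aligned sites, so the Hamming distance is 6.

6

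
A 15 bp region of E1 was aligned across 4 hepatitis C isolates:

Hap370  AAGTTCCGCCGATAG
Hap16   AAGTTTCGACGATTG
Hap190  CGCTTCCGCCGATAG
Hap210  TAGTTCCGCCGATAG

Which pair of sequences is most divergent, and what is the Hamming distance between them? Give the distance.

Pairwise Hamming distances:
  Hap370 vs Hap16: 3
  Hap370 vs Hap190: 3
  Hap370 vs Hap210: 1
  Hap16 vs Hap190: 6
  Hap16 vs Hap210: 4
  Hap190 vs Hap210: 3
The largest is 6, between Hap16 and Hap190.

6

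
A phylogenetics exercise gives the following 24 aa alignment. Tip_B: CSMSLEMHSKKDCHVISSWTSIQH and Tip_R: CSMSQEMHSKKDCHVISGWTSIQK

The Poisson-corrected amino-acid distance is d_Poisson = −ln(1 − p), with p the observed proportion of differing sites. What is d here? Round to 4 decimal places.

0.1335

Differing sites — 5:L/Q; 18:S/G; 24:H/K.
p = 3/24 = 0.125000.
d = −ln(1 − 0.125000) = −ln(0.875000) = 0.1335.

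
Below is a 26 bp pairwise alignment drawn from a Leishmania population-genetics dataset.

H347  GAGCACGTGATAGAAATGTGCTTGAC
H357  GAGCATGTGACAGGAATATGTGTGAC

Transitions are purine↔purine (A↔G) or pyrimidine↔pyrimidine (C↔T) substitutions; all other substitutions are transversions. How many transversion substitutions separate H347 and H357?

1

Mismatches occur at site 6 (C→T, transition), site 11 (T→C, transition), site 14 (A→G, transition), site 18 (G→A, transition), site 21 (C→T, transition), site 22 (T→G, transversion).
Of the 6 differences, 5 transitions and 1 transversion, so the answer is 1.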